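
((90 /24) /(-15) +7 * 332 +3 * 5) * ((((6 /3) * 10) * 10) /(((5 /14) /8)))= 10477600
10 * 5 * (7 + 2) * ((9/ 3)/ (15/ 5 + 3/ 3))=675/ 2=337.50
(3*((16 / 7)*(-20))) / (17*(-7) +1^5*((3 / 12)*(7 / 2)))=512 / 441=1.16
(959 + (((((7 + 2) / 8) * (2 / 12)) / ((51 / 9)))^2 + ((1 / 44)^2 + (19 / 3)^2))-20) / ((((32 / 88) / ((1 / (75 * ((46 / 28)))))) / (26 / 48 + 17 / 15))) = 36997401644917 / 1010769408000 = 36.60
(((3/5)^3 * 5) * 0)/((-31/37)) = 0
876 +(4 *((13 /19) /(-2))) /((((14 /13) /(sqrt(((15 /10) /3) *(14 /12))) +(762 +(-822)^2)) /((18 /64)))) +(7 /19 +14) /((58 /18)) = 507 *sqrt(21) /1959049042699856 +100042035643995471987 /113624844476591648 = 880.46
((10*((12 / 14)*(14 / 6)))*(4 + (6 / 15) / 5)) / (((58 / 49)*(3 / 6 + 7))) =6664 / 725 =9.19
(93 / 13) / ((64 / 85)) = 7905 / 832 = 9.50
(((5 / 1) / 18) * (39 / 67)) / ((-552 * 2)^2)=65 / 489964032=0.00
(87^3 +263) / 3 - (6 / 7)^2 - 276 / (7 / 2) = 32267834 / 147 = 219509.07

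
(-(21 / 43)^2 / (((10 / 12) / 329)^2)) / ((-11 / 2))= 3436868232 / 508475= 6759.17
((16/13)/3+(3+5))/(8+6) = 164/273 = 0.60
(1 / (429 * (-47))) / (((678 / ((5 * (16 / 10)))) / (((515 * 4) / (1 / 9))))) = -8240 / 759473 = -0.01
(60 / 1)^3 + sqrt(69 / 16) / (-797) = 216000-sqrt(69) / 3188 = 216000.00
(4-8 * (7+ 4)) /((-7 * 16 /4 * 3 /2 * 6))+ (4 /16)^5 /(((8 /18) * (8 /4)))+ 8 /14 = 155837 /172032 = 0.91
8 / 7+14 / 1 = 106 / 7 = 15.14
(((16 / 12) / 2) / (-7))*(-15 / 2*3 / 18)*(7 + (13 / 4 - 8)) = 15 / 56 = 0.27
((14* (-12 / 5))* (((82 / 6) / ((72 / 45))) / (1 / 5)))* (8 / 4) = -2870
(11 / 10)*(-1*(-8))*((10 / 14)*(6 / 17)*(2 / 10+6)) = 13.75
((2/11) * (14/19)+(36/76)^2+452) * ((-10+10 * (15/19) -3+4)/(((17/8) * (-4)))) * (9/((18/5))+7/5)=294236397/1282633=229.40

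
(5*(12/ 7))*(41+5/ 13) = 32280/ 91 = 354.73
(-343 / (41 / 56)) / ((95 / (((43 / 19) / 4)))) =-206486 / 74005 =-2.79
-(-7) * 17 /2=119 /2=59.50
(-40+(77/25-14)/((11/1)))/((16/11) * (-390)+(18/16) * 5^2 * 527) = -0.00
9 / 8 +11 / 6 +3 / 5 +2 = 667 / 120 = 5.56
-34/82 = -17/41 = -0.41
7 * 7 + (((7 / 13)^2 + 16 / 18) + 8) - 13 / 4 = 334187 / 6084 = 54.93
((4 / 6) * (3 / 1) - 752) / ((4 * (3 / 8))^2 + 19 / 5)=-15000 / 121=-123.97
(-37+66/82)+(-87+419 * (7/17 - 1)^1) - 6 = -375.67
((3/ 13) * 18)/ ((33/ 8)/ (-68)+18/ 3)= 3264/ 4667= 0.70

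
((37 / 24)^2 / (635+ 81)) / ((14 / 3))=1369 / 1924608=0.00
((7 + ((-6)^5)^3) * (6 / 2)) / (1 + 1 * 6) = -1410554953707 / 7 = -201507850529.57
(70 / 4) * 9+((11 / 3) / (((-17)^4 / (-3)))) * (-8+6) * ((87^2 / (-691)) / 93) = 563567441403 / 3578206682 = 157.50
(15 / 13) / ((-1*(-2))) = 15 / 26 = 0.58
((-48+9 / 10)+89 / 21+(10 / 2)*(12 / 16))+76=15493 / 420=36.89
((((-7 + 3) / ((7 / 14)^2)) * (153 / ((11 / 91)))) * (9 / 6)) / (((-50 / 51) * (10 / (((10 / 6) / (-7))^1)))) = -202878 / 275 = -737.74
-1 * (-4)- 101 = -97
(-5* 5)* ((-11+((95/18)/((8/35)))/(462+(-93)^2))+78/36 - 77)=2815215875/1311984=2145.77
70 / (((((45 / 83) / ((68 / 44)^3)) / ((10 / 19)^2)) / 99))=570890600 / 43681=13069.54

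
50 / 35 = 10 / 7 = 1.43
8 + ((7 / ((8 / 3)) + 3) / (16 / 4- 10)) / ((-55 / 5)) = 1423 / 176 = 8.09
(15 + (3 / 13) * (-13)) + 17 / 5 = 15.40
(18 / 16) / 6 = 3 / 16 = 0.19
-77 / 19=-4.05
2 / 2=1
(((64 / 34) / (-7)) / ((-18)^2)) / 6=-4 / 28917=-0.00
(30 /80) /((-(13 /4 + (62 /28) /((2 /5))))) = -7 /164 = -0.04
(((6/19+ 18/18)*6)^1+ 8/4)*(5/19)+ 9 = 4189/361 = 11.60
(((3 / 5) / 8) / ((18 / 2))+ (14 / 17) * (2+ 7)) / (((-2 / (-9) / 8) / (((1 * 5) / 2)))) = 45411 / 68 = 667.81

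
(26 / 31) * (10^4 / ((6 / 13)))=1690000 / 93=18172.04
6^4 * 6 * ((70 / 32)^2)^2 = 364651875 / 2048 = 178052.67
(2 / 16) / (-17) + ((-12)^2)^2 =2820095 / 136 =20735.99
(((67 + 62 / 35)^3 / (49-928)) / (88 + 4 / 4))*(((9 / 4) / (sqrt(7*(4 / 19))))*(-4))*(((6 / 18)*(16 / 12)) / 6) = 13945313143*sqrt(133) / 70437236625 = 2.28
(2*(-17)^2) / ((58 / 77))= 22253 / 29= 767.34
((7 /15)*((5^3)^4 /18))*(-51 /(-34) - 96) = -2392578125 /4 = -598144531.25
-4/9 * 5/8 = -5/18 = -0.28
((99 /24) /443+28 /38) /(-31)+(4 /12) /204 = -7165325 /319374648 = -0.02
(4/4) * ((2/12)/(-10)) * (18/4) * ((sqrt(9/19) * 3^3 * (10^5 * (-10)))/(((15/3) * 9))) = 135000 * sqrt(19)/19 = 30971.12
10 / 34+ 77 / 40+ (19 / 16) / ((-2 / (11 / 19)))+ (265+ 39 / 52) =267.63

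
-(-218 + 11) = 207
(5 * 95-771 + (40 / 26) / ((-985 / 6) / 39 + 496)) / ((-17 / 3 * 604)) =25547268 / 295407793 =0.09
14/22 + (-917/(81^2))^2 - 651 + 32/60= -1538472257459/2367569655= -649.81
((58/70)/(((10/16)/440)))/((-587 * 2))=-0.50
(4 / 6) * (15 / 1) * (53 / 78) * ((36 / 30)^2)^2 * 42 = 961632 / 1625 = 591.77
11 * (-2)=-22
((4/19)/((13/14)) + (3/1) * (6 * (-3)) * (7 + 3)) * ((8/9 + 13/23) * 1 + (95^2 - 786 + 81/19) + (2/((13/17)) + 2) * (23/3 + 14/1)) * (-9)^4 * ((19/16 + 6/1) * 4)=-3987323287330635/4693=-849632066339.36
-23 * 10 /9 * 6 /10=-46 /3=-15.33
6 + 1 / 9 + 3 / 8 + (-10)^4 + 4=720755 / 72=10010.49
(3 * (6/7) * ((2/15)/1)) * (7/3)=4/5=0.80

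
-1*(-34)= 34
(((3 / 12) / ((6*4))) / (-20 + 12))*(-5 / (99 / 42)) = 35 / 12672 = 0.00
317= 317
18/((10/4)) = 36/5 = 7.20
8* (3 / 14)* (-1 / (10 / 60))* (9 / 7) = -648 / 49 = -13.22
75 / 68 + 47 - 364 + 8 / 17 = -21449 / 68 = -315.43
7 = 7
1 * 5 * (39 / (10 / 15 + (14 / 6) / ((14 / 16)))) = 117 / 2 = 58.50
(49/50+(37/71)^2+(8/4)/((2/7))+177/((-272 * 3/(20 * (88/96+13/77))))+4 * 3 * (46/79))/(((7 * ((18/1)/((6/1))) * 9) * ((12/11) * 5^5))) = 387466927453/23709158865000000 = 0.00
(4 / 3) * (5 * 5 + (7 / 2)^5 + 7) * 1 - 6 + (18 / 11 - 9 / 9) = 194725 / 264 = 737.59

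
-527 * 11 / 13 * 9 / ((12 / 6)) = -2006.65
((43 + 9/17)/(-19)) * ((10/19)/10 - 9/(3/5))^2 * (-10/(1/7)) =4177980800/116603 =35830.82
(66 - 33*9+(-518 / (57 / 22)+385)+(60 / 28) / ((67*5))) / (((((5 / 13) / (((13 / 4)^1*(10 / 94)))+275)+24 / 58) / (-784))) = 673883343952 / 5175718845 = 130.20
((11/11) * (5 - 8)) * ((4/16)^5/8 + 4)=-98307/8192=-12.00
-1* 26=-26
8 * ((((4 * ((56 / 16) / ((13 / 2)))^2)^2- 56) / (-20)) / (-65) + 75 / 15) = 14726840 / 371293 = 39.66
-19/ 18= -1.06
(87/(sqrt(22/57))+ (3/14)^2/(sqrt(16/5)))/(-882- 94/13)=-1131 *sqrt(1254)/254320- 117 *sqrt(5)/9063040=-0.16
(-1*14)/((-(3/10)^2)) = 1400/9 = 155.56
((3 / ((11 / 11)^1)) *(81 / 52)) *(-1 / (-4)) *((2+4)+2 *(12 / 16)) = 3645 / 416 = 8.76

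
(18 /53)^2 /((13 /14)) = 4536 /36517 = 0.12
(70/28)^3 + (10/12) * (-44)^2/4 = 10055/24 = 418.96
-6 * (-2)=12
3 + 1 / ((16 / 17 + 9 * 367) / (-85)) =167056 / 56167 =2.97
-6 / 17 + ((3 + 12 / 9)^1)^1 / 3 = 167 / 153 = 1.09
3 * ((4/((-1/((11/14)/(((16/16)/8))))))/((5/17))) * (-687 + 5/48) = 176159.34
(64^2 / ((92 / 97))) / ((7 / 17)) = 10488.05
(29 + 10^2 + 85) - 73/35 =7417/35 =211.91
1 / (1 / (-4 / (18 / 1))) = -2 / 9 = -0.22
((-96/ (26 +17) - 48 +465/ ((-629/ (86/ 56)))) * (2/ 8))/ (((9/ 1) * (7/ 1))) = -12967235/ 63614544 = -0.20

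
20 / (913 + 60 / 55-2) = 220 / 10033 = 0.02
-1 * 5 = -5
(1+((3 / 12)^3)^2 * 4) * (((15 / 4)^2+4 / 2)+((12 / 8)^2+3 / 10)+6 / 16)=311395 / 16384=19.01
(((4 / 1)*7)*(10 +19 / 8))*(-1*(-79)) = 54747 / 2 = 27373.50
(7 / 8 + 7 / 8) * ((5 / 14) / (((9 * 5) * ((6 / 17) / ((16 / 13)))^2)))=2312 / 13689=0.17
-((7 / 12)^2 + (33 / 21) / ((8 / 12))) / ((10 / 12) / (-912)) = 103322 / 35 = 2952.06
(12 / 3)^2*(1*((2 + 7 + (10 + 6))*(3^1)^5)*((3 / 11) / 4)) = 72900 / 11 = 6627.27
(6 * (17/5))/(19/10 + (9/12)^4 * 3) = 7.16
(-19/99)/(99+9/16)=-304/157707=-0.00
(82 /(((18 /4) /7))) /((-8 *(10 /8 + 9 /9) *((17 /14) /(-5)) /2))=80360 /1377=58.36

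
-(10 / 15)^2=-4 / 9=-0.44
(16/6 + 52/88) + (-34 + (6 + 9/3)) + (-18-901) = -62089/66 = -940.74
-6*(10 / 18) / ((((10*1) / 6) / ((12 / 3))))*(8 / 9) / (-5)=64 / 45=1.42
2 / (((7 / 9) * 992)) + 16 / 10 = 27821 / 17360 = 1.60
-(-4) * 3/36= 0.33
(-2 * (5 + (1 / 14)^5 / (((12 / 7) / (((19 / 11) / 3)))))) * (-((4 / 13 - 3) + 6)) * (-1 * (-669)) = 1458749437231 / 65921856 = 22128.46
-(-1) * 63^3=250047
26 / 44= 13 / 22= 0.59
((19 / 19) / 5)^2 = 1 / 25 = 0.04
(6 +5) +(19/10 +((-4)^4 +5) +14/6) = 276.23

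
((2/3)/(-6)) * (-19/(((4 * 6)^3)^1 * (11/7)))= 133/1368576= 0.00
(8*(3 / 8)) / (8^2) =3 / 64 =0.05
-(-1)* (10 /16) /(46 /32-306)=-0.00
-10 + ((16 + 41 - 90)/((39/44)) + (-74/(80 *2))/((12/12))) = -49601/1040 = -47.69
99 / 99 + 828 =829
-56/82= -28/41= -0.68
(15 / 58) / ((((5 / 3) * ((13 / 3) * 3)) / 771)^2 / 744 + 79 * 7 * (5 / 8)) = 2985282702 / 3989581569917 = 0.00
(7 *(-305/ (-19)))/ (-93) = -1.21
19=19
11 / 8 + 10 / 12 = 53 / 24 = 2.21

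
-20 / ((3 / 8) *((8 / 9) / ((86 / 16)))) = -645 / 2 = -322.50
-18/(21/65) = -390/7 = -55.71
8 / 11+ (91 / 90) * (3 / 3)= 1.74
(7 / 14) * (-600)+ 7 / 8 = -2393 / 8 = -299.12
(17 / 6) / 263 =17 / 1578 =0.01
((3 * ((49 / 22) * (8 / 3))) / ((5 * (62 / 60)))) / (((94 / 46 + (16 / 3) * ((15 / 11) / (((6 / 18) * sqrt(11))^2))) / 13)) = 3867864 / 689657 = 5.61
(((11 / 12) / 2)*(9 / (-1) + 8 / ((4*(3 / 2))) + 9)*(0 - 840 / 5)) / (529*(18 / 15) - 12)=-770 / 4671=-0.16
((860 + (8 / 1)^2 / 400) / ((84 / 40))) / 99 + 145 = 73823 / 495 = 149.14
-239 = -239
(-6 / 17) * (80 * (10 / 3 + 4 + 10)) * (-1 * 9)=74880 / 17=4404.71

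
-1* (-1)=1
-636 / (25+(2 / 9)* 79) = -5724 / 383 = -14.95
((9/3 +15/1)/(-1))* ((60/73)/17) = -0.87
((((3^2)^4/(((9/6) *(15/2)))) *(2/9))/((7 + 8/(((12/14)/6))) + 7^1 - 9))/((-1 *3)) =-216/305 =-0.71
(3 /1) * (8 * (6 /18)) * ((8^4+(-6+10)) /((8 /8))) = 32800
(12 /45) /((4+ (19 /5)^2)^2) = 500 /637563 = 0.00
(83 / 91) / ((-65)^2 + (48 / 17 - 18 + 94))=1411 / 6658015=0.00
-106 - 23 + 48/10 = -124.20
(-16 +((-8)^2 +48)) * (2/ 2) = 96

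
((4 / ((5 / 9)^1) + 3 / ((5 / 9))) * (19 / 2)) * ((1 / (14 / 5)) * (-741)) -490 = -32167.75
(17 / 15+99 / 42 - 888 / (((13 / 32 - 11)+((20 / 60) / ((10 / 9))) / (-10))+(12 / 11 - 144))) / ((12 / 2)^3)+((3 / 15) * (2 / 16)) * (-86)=-1594225079 / 756609840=-2.11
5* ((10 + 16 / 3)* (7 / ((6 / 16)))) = 12880 / 9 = 1431.11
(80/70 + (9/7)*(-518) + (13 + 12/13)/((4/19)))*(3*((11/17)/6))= -2397285/12376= -193.70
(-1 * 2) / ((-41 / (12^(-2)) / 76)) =19 / 738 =0.03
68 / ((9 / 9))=68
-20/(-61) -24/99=172/2013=0.09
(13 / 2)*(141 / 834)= 611 / 556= 1.10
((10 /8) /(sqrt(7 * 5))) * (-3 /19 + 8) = 149 * sqrt(35) /532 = 1.66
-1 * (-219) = 219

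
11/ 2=5.50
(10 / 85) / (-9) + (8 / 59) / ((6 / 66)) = 13346 / 9027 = 1.48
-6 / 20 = -3 / 10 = -0.30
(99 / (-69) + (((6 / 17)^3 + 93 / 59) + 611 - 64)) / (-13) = -3648053135 / 86670233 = -42.09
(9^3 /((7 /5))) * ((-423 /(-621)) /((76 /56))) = 114210 /437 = 261.35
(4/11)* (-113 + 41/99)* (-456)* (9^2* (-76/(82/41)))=-6952963968/121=-57462512.13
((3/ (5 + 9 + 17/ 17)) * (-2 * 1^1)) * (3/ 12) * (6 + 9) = -3/ 2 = -1.50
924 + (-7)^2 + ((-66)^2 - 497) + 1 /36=173953 /36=4832.03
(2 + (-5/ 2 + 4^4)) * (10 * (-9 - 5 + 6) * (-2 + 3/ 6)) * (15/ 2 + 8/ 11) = 2774730/ 11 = 252248.18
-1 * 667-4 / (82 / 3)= -27353 / 41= -667.15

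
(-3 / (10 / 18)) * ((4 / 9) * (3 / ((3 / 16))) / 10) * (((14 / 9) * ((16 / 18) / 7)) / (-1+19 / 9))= -256 / 375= -0.68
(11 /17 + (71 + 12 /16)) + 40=7643 /68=112.40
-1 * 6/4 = -3/2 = -1.50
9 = 9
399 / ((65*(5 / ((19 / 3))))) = 2527 / 325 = 7.78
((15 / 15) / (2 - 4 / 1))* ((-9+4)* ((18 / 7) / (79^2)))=45 / 43687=0.00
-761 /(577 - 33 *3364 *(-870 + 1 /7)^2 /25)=932225 /4115871435227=0.00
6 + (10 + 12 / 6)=18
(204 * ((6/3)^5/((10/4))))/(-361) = -13056/1805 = -7.23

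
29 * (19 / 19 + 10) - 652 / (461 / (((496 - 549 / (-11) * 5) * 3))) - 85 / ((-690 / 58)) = -992721980 / 349899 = -2837.17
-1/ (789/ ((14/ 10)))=-7/ 3945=-0.00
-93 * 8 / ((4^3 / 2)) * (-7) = 651 / 4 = 162.75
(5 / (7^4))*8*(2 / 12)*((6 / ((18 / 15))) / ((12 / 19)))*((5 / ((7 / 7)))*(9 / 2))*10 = 11875 / 2401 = 4.95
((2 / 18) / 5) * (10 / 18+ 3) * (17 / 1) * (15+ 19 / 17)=8768 / 405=21.65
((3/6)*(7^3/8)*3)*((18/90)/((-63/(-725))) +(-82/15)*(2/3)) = -6909/80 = -86.36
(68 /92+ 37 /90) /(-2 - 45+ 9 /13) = -30953 /1246140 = -0.02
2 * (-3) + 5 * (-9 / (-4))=21 / 4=5.25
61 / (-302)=-61 / 302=-0.20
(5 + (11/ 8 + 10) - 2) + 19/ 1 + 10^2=133.38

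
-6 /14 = -3 /7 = -0.43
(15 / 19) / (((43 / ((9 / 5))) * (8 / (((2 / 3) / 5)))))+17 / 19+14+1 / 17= 4153953 / 277780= 14.95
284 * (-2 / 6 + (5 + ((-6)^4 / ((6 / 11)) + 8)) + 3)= 2037700 / 3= 679233.33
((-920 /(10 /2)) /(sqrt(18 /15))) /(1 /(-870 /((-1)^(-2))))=26680 * sqrt(30)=146132.38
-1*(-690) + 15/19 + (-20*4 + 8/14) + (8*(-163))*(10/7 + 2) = -513313/133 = -3859.50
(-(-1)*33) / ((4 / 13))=429 / 4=107.25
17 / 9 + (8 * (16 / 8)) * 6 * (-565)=-488143 / 9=-54238.11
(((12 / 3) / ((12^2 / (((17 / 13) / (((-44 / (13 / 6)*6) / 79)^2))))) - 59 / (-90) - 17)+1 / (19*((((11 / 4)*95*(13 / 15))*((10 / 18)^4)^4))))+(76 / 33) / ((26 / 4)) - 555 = -36749207418050815042423423 / 64682005781250000000000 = -568.15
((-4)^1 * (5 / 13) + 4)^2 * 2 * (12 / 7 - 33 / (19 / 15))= -509952 / 1729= -294.94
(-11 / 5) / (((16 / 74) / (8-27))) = 7733 / 40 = 193.32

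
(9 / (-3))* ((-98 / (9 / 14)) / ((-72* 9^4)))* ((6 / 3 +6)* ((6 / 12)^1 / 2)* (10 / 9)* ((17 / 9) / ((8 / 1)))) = -29155 / 57395628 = -0.00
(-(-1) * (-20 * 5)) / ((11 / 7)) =-63.64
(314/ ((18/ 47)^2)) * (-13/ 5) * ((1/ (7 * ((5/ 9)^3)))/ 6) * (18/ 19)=-121731363/ 166250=-732.22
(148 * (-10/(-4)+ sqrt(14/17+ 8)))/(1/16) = 5920+ 11840 * sqrt(102)/17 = 12954.01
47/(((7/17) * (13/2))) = 1598/91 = 17.56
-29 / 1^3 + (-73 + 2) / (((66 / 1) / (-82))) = 1954 / 33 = 59.21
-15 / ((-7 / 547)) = 8205 / 7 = 1172.14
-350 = -350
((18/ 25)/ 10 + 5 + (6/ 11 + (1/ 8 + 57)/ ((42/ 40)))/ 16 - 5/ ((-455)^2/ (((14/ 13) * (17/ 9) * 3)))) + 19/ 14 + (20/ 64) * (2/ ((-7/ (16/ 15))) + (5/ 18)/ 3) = 22374392543/ 2283781500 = 9.80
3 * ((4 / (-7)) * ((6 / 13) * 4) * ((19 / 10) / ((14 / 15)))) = -4104 / 637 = -6.44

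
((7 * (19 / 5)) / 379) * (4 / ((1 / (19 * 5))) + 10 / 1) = 10374 / 379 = 27.37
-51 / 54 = -17 / 18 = -0.94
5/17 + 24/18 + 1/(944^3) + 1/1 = 112725139507/42902851584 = 2.63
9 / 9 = 1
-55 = -55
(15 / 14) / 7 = 0.15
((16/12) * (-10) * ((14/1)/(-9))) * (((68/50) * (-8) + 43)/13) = 89936/1755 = 51.25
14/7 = 2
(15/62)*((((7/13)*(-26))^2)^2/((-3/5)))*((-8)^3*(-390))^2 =-19146583572480000/31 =-617631728144516.13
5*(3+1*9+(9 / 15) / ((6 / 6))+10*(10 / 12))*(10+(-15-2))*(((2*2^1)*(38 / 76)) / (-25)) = 4396 / 75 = 58.61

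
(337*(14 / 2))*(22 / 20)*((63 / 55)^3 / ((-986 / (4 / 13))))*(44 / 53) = -2359443492 / 2335279375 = -1.01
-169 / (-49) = 169 / 49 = 3.45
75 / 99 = 25 / 33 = 0.76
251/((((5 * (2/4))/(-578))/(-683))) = 198176548/5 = 39635309.60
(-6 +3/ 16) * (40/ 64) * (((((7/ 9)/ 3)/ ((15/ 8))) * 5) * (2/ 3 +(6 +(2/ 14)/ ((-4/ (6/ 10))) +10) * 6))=-628463/ 2592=-242.46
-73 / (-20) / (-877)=-73 / 17540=-0.00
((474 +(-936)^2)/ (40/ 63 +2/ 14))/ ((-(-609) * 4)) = 1314855/ 2842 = 462.65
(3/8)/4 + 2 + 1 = 99/32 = 3.09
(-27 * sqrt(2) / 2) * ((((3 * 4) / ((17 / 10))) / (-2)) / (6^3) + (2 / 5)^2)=-3297 * sqrt(2) / 1700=-2.74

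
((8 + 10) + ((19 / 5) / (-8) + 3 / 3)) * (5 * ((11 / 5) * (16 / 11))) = 1482 / 5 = 296.40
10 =10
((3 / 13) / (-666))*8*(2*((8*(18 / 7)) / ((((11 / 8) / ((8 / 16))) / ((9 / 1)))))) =-13824 / 37037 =-0.37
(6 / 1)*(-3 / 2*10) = -90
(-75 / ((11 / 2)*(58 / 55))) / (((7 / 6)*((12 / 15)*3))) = -1875 / 406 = -4.62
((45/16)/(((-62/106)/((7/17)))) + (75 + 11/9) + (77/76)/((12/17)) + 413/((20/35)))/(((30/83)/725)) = 1731882172825/1081404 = 1601512.64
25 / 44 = 0.57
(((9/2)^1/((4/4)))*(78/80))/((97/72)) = 3159/970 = 3.26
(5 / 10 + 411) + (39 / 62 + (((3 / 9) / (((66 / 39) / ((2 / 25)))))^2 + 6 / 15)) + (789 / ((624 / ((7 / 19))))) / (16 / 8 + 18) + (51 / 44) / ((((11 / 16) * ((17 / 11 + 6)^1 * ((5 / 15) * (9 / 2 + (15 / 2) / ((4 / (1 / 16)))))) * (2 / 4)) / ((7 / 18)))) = 2250551667017603437 / 5453694880920000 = 412.67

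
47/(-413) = -47/413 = -0.11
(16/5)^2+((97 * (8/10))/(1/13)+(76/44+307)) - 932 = 108836/275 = 395.77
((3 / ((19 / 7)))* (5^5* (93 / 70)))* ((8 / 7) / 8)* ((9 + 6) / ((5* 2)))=523125 / 532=983.32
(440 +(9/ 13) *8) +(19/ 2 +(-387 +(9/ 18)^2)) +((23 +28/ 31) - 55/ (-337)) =50171241/ 543244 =92.35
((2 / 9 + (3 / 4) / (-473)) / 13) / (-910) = -289 / 15495480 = -0.00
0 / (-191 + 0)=0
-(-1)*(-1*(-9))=9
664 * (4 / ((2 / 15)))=19920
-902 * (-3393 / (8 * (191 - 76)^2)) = 28.93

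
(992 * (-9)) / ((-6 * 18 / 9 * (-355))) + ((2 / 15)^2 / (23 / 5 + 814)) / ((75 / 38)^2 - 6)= -83289456488 / 39741413265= -2.10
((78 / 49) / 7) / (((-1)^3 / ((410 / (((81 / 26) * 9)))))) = -277160 / 83349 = -3.33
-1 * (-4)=4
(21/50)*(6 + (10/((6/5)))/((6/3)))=427/100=4.27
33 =33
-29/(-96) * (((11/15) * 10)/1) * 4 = 8.86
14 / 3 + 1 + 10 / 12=13 / 2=6.50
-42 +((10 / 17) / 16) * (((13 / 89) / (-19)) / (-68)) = -656811391 / 15638368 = -42.00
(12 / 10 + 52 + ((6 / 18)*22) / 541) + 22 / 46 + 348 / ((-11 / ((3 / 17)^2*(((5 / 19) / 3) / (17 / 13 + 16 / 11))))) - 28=2077593122521 / 80964547905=25.66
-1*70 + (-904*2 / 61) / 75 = -322058 / 4575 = -70.40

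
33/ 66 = 1/ 2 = 0.50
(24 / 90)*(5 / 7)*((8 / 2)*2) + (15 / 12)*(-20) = -23.48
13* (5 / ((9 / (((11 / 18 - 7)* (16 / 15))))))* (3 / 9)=-11960 / 729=-16.41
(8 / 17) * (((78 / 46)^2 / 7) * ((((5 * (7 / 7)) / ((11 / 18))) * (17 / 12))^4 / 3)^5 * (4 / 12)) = 165865618703482326895466224591054630279541015625 / 326525679204469271962753826816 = 507971131420931336.54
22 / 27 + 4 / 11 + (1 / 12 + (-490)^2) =285240299 / 1188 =240101.26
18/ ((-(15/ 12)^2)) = -288/ 25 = -11.52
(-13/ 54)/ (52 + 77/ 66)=-0.00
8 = 8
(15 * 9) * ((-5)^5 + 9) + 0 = -420660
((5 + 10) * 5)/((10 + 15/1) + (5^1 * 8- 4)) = 75/61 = 1.23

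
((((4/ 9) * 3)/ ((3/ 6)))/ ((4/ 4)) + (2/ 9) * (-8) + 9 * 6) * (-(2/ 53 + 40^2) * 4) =-167568752/ 477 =-351297.17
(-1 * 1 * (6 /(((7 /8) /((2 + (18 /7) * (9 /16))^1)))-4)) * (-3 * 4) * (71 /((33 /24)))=12165.11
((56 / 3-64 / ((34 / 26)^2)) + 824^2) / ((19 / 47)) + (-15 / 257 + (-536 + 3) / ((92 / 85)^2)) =60165908395990763 / 35832860304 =1679070.77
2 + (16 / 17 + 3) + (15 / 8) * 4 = 13.44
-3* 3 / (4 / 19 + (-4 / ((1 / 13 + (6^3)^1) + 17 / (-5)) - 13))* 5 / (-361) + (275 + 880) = 18456533115 / 15979817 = 1154.99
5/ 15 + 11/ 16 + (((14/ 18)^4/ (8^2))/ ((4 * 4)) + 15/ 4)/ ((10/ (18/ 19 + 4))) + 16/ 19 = 2373270287/ 638254080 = 3.72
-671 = -671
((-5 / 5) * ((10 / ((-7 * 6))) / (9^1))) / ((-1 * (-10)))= 1 / 378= 0.00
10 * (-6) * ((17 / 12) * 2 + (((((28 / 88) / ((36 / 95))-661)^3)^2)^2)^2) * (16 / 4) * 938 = -408445144931356693438124954526307451383100340943020894943774620567484462359344215630684494292983007433341855012382098657910750603063985567785 / 38648542900743213361159000407471136470421279830338473844224164888576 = -10568190008620021569311260000000000000000000000000000000000000000000000000.00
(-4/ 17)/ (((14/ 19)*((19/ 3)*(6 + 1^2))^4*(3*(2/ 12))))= -324/ 1959746621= -0.00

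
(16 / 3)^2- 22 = 58 / 9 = 6.44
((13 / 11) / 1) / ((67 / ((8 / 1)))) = 104 / 737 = 0.14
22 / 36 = 0.61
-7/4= -1.75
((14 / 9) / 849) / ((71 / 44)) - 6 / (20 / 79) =-128568947 / 5425110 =-23.70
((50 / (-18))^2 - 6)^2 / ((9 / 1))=19321 / 59049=0.33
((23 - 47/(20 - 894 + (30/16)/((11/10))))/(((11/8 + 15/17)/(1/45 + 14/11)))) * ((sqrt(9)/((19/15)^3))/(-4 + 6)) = 8677803066300/889013077183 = 9.76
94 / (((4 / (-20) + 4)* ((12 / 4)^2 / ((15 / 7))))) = 2350 / 399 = 5.89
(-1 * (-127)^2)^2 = 260144641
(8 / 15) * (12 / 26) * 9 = 144 / 65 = 2.22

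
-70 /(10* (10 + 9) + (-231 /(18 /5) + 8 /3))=-140 /257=-0.54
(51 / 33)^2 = 289 / 121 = 2.39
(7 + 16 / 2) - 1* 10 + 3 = 8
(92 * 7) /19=644 /19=33.89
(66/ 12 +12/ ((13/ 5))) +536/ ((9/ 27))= 42071/ 26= 1618.12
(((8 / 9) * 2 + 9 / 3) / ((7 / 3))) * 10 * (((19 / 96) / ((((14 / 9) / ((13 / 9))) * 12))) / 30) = 10621 / 1016064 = 0.01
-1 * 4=-4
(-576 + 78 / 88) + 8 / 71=-1796303 / 3124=-575.00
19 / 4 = 4.75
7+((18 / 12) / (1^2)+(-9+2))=3 / 2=1.50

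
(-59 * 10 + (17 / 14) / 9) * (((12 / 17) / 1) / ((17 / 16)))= -2378336 / 6069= -391.88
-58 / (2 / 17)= -493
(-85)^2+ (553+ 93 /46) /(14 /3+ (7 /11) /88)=2292564287 /312179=7343.75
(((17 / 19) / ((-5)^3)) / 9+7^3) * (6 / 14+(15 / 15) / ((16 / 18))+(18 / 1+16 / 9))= 9852764701 / 1346625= 7316.64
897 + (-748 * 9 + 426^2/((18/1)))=4247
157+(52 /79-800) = -50745 /79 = -642.34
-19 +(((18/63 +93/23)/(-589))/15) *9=-9010846/474145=-19.00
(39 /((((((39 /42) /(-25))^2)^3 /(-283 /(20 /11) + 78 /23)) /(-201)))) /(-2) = -1940910563098828125000 /8539739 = -227279845800770.74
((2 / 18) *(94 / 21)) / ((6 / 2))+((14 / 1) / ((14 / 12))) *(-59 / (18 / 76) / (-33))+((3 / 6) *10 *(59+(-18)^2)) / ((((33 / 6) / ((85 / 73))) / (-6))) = -1066201786 / 455301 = -2341.75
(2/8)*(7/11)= 7/44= 0.16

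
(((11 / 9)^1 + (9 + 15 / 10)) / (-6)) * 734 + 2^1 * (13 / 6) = -77203 / 54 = -1429.69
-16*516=-8256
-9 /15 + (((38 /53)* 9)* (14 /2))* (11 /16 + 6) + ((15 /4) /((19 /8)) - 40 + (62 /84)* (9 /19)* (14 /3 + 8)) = 75418839 /281960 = 267.48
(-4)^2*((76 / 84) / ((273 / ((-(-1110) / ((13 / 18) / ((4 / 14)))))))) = 1349760 / 57967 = 23.28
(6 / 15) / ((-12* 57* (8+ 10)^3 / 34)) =-17 / 4986360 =-0.00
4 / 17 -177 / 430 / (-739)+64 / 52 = 102996597 / 70227170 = 1.47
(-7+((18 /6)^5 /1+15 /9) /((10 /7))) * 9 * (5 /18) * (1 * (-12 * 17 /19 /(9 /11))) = -921536 /171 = -5389.10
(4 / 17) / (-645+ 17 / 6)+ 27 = 1768503 / 65501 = 27.00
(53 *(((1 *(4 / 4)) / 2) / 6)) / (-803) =-53 / 9636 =-0.01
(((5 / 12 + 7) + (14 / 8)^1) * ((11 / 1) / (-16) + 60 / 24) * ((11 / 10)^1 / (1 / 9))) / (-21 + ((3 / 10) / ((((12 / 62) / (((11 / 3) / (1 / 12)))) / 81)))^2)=87725 / 16275607808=0.00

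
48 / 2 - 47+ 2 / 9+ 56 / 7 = -133 / 9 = -14.78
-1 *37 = -37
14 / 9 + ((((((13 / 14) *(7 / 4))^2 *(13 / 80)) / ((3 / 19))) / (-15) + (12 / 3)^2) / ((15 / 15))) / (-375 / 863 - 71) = 1.33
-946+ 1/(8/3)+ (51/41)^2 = -12695957/13448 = -944.08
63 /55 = 1.15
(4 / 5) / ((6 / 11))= 22 / 15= 1.47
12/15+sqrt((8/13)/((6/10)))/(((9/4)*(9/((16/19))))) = 128*sqrt(390)/60021+4/5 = 0.84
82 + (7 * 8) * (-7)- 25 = -335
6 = 6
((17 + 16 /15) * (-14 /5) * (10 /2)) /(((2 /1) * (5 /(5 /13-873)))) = 21519568 /975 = 22071.35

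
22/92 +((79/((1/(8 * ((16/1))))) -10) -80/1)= 461023/46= 10022.24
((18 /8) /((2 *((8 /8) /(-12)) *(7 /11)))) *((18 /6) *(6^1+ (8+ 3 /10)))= -127413 /140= -910.09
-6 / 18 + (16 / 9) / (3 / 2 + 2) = 11 / 63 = 0.17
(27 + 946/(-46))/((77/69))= 444/77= 5.77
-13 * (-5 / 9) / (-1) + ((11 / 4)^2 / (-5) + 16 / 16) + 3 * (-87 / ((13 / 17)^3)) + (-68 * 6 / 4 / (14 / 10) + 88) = -6380727331 / 11072880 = -576.25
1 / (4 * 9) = 1 / 36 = 0.03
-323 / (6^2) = -323 / 36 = -8.97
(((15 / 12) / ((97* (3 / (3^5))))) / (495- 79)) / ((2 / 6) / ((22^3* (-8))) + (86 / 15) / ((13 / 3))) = 8085825 / 4263616958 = 0.00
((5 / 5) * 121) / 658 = 121 / 658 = 0.18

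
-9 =-9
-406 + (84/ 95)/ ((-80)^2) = -61711979/ 152000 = -406.00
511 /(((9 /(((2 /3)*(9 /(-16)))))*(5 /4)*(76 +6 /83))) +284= 7678981 /27060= 283.78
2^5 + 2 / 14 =225 / 7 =32.14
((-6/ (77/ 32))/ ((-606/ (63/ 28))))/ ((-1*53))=-72/ 412181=-0.00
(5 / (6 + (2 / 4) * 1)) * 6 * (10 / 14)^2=1500 / 637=2.35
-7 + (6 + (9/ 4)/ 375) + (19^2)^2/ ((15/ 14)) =182447909/ 1500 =121631.94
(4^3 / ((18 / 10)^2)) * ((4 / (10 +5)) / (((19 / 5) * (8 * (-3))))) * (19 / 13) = -800 / 9477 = -0.08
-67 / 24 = -2.79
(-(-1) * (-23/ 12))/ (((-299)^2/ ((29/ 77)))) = -29/ 3591588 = -0.00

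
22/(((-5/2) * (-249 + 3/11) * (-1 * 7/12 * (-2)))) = 121/3990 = 0.03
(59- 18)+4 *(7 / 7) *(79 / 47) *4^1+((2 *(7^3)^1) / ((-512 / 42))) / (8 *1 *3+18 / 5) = 18224373 / 276736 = 65.85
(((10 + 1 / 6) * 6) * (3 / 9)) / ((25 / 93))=1891 / 25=75.64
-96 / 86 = -48 / 43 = -1.12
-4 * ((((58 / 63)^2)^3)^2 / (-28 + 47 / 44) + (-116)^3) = 28922704910366089548361116574976 / 4632388169247411037421985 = 6243584.06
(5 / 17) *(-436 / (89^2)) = -2180 / 134657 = -0.02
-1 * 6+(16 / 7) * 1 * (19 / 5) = 94 / 35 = 2.69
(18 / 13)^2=324 / 169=1.92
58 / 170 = 29 / 85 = 0.34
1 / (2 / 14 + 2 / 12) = 42 / 13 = 3.23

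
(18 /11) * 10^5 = 1800000 /11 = 163636.36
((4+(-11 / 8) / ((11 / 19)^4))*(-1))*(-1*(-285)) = 25002765 / 10648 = 2348.12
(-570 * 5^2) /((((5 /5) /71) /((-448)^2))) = -203062272000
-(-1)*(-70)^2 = 4900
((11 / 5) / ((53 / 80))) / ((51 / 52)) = 3.39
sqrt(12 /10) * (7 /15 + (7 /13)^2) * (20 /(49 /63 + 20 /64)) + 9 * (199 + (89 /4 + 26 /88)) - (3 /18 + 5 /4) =368256 * sqrt(30) /132665 + 263009 /132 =2007.70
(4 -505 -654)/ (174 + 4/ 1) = -1155/ 178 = -6.49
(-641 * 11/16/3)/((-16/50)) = 176275/384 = 459.05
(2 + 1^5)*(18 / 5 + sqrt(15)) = 54 / 5 + 3*sqrt(15) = 22.42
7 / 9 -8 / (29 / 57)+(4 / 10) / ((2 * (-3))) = -19592 / 1305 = -15.01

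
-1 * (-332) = 332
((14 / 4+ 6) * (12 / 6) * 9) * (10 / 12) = 285 / 2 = 142.50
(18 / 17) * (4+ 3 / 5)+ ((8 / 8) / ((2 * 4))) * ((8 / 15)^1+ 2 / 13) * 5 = 70279 / 13260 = 5.30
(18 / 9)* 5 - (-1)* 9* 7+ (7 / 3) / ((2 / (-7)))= 389 / 6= 64.83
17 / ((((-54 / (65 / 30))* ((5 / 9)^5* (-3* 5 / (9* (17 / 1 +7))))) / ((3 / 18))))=483327 / 15625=30.93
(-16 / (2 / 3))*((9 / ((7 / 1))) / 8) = -27 / 7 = -3.86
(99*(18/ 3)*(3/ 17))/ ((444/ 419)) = 124443/ 1258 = 98.92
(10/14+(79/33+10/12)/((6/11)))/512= 557/43008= 0.01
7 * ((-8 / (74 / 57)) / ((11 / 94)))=-150024 / 407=-368.61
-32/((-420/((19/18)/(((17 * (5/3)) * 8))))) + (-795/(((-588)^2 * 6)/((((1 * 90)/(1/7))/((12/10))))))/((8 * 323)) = 1767317/6381446400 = 0.00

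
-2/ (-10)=1/ 5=0.20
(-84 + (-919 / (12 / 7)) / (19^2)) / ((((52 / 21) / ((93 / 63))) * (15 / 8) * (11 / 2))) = -11479951 / 2323035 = -4.94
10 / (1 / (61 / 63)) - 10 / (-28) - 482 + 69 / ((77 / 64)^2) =-45281317 / 106722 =-424.29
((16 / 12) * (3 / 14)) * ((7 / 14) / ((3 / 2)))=2 / 21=0.10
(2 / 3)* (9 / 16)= 3 / 8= 0.38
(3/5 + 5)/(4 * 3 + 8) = 7/25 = 0.28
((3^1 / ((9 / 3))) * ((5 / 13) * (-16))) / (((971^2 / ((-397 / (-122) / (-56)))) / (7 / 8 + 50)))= 807895 / 41869683128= 0.00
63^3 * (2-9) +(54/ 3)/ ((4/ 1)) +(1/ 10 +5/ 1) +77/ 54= -472585853/ 270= -1750317.97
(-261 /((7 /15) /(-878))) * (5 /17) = 17186850 /119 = 144427.31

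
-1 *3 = -3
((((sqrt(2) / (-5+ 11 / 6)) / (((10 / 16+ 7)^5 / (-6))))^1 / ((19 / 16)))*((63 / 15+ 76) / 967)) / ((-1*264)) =-315359232*sqrt(2) / 16216067390995285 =-0.00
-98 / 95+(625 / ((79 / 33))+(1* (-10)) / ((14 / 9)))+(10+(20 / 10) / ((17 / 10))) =236484652 / 893095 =264.79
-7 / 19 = -0.37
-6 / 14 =-3 / 7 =-0.43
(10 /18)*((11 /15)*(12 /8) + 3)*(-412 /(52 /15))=-21115 /78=-270.71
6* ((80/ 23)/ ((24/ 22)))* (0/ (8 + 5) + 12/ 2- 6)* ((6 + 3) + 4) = 0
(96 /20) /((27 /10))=16 /9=1.78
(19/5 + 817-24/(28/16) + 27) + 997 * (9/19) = 868722/665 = 1306.35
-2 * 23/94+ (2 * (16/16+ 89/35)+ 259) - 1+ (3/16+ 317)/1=581.78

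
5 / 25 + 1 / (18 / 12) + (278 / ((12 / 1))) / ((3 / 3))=721 / 30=24.03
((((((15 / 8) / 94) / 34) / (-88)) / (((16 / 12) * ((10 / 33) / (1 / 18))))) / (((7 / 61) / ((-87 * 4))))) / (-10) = -15921 / 57272320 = -0.00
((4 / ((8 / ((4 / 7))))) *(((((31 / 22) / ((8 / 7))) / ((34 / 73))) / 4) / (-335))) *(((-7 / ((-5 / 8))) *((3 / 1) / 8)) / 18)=-15841 / 120278400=-0.00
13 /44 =0.30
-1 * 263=-263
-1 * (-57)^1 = 57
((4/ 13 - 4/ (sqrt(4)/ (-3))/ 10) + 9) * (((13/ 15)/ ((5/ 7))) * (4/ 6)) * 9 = 9016/ 125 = 72.13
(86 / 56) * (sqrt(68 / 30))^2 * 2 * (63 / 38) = 2193 / 190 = 11.54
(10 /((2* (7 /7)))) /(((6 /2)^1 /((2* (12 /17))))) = 40 /17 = 2.35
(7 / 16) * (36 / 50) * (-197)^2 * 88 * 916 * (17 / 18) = 23266849298 / 25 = 930673971.92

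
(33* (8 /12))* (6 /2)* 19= 1254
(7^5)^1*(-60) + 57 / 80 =-80673543 / 80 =-1008419.29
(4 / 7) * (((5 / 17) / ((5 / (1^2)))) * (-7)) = -4 / 17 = -0.24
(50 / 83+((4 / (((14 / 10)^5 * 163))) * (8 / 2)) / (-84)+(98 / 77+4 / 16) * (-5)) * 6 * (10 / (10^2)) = -294622108681 / 70033626124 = -4.21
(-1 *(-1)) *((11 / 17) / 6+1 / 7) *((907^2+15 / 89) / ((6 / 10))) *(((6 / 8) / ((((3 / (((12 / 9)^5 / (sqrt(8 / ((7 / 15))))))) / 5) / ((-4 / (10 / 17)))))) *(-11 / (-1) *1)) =-9226359228416 *sqrt(210) / 4087503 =-32710103.84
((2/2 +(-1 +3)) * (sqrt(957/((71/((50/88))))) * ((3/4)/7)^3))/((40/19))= 0.00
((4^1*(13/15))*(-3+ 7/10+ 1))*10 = -45.07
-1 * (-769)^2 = -591361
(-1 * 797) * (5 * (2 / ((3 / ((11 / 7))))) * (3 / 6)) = -43835 / 21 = -2087.38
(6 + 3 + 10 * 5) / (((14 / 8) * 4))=59 / 7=8.43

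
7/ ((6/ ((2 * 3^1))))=7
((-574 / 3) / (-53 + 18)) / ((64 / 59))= 2419 / 480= 5.04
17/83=0.20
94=94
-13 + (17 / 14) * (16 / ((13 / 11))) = 313 / 91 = 3.44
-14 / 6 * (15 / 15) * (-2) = 14 / 3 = 4.67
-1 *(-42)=42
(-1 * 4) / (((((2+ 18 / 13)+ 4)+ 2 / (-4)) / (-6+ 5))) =104 / 179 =0.58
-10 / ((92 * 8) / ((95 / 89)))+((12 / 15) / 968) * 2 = -254623 / 19814960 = -0.01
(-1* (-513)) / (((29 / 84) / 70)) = 3016440 / 29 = 104015.17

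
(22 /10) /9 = 11 /45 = 0.24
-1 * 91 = -91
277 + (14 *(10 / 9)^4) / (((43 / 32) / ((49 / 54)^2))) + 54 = 70765117777 / 205667667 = 344.08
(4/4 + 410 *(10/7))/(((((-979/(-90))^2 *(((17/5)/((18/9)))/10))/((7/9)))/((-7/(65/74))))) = -38293668000/211815461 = -180.79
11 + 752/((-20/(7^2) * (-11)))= 9817/55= 178.49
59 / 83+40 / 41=5739 / 3403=1.69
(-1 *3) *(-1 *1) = 3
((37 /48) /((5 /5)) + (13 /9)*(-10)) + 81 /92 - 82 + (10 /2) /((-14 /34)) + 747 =14839243 /23184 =640.06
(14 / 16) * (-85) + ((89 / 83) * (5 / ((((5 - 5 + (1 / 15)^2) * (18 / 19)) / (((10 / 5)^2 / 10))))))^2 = 14293306045 / 55112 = 259350.16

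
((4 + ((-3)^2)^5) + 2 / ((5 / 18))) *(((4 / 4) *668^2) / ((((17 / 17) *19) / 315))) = 8301534785712 / 19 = 436922883458.53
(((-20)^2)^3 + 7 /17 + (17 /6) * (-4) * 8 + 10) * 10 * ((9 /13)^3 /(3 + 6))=881278894890 /37349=23595782.88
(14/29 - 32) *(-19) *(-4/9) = -266.15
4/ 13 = 0.31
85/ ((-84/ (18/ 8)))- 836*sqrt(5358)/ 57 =-1075.85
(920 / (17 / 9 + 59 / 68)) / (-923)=-563040 / 1557101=-0.36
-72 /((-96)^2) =-1 /128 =-0.01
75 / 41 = 1.83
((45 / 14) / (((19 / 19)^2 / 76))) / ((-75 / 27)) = -3078 / 35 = -87.94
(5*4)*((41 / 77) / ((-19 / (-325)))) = 266500 / 1463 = 182.16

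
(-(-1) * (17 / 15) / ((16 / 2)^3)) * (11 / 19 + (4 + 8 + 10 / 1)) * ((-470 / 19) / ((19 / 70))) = -3998995 / 877952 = -4.55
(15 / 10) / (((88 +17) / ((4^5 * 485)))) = 49664 / 7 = 7094.86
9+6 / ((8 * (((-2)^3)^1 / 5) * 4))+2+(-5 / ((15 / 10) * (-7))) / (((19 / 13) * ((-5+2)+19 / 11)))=3799129 / 357504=10.63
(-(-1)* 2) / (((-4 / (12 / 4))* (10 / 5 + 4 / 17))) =-51 / 76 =-0.67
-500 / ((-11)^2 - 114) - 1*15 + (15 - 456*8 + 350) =-3369.43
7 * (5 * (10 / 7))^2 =2500 / 7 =357.14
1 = 1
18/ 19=0.95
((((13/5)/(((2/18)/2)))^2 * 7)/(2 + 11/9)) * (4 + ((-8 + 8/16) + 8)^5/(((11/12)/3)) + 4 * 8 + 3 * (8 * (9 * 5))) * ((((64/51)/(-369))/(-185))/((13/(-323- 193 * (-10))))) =12409596946656/1028336375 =12067.64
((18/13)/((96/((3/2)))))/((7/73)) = 657/2912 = 0.23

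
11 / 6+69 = 425 / 6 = 70.83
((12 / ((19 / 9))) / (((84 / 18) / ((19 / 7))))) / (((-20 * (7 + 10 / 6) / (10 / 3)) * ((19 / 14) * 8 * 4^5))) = -81 / 14163968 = -0.00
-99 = -99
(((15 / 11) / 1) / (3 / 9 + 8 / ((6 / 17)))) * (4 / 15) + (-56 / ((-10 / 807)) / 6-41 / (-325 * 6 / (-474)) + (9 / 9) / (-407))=2261199536 / 3042325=743.25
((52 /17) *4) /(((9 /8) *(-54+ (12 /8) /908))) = -3021824 /15003333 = -0.20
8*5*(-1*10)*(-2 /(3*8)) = 100 /3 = 33.33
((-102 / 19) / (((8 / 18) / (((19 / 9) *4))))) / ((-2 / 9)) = 459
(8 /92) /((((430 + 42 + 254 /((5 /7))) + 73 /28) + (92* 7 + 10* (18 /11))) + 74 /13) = 40040 /688969301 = 0.00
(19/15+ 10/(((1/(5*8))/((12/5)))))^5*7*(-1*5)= -4362884833905135916693/151875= -28726813721186080.11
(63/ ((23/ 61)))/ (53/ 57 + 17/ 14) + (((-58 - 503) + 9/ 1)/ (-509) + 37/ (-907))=1434749880725/ 18167824039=78.97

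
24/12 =2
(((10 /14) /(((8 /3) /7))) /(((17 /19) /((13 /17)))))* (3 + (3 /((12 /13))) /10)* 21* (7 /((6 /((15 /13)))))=5572035 /36992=150.63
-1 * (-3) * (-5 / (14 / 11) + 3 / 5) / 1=-699 / 70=-9.99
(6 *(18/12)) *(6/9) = 6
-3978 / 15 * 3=-3978 / 5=-795.60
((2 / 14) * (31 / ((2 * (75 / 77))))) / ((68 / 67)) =22847 / 10200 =2.24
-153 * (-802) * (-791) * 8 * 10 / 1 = -7764835680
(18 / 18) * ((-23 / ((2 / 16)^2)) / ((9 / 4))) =-5888 / 9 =-654.22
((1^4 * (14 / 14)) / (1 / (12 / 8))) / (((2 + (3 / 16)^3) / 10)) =7.48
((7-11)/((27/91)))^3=-48228544/19683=-2450.26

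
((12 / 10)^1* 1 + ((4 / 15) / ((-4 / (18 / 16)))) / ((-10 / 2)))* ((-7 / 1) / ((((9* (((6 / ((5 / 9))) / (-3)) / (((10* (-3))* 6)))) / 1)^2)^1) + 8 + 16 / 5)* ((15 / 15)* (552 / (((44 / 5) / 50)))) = -8586774 / 11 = -780615.82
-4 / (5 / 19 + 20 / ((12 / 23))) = -0.10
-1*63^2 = -3969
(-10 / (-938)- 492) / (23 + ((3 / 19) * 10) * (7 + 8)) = -10.54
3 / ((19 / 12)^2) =432 / 361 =1.20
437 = 437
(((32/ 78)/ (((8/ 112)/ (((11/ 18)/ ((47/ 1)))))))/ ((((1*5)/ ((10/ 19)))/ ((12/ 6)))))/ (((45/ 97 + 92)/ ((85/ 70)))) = 580448/ 2811270267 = 0.00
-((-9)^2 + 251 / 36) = -3167 / 36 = -87.97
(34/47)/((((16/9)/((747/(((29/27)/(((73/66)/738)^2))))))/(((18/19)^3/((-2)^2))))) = 16444531953/121699758503488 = 0.00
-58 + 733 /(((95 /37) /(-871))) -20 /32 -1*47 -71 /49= -9263964707 /37240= -248763.82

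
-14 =-14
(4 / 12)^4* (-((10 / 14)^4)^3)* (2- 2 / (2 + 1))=-976562500 / 3363432789843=-0.00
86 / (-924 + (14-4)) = -43 / 457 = -0.09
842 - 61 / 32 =26883 / 32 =840.09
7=7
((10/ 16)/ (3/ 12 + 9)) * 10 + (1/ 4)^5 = 25637/ 37888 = 0.68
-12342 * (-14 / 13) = 172788 / 13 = 13291.38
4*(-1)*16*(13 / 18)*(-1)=416 / 9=46.22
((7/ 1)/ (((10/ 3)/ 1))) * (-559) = -11739/ 10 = -1173.90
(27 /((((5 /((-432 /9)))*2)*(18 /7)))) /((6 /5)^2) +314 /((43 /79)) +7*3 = 562.88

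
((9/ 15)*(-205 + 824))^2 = 137937.96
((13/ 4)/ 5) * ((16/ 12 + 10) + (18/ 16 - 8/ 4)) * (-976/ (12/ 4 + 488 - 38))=-199043/ 13590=-14.65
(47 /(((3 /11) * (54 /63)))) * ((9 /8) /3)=3619 /48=75.40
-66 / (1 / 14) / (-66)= 14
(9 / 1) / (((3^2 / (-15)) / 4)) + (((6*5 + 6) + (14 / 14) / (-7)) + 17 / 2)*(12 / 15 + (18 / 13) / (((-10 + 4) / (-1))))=-12993 / 910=-14.28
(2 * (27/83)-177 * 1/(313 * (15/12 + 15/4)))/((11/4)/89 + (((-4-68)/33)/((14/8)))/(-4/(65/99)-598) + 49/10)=0.11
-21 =-21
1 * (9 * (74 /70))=333 /35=9.51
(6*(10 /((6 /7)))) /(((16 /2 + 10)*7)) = 5 /9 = 0.56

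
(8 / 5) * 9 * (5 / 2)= 36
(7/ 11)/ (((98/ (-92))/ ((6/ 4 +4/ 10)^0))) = -0.60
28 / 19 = 1.47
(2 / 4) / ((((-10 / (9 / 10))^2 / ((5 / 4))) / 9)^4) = 0.00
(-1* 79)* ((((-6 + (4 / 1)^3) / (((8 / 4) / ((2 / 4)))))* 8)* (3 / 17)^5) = -2226852 / 1419857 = -1.57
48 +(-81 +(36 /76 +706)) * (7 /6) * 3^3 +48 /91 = 34149390 /1729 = 19750.95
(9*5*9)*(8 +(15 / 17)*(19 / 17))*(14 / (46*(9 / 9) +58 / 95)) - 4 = 25810283 / 23698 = 1089.13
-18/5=-3.60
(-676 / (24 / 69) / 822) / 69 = -0.03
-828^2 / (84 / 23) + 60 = -1313616 / 7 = -187659.43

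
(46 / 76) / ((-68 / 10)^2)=575 / 43928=0.01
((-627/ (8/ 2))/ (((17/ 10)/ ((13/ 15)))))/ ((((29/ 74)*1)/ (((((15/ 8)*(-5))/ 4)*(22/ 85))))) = 16587285/ 134096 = 123.70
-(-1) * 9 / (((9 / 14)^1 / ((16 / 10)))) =112 / 5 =22.40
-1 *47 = -47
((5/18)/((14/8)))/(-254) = -5/8001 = -0.00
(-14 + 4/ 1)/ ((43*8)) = -5/ 172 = -0.03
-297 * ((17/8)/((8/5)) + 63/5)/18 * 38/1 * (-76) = 53096241/80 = 663703.01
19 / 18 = 1.06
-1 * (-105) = 105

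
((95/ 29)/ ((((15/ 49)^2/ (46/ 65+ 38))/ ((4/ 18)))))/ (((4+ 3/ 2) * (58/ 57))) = 4361541352/ 81177525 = 53.73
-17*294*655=-3273690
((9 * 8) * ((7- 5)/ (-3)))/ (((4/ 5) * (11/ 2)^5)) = -1920/ 161051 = -0.01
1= 1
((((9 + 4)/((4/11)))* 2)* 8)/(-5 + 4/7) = -4004/31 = -129.16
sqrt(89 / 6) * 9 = 34.66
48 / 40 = 6 / 5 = 1.20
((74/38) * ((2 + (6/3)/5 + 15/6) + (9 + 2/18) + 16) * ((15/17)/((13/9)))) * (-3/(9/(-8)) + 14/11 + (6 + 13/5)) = 206769653/461890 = 447.66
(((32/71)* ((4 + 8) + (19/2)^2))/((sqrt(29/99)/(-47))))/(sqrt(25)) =-461352* sqrt(319)/10295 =-800.39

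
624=624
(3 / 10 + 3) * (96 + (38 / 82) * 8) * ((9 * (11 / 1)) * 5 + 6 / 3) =33523644 / 205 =163529.97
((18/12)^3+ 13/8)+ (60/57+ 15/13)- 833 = -203971/247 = -825.79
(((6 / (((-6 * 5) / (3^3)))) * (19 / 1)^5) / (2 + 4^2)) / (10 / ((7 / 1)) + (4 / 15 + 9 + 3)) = -155994237 / 2876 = -54240.00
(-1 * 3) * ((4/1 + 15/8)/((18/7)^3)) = -1.04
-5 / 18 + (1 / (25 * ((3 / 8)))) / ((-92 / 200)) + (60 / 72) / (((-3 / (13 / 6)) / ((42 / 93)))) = -15044 / 19251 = -0.78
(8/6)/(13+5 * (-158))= -0.00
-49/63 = -7/9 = -0.78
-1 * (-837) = 837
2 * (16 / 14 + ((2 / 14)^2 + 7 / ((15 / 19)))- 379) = -542386 / 735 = -737.94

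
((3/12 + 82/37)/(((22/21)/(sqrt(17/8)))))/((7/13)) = 14235 * sqrt(34)/13024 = 6.37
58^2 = 3364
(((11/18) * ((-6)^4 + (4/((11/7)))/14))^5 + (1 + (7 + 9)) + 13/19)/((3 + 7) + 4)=349861919477063686795/15707034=22274219275075.34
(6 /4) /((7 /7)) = 3 /2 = 1.50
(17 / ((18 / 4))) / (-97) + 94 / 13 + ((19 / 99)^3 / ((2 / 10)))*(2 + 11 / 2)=6082585855 / 815698026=7.46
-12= -12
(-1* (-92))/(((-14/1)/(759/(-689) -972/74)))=16695102/178451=93.56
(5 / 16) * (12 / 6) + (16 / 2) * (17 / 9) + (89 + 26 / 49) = 371381 / 3528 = 105.27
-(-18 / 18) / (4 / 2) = 1 / 2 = 0.50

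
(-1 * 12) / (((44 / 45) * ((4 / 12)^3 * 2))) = -3645 / 22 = -165.68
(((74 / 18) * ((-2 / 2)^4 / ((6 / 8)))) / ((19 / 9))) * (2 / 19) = 296 / 1083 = 0.27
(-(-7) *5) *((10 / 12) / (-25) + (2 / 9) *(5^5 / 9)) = 437311 / 162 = 2699.45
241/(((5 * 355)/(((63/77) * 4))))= 8676/19525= 0.44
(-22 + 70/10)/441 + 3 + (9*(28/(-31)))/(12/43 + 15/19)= -2051720/442029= -4.64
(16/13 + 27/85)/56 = 1711/61880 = 0.03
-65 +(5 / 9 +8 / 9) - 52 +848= 6592 / 9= 732.44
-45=-45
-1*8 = -8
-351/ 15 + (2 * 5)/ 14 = -794/ 35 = -22.69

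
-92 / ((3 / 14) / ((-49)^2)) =-3092488 / 3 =-1030829.33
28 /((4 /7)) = 49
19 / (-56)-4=-243 / 56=-4.34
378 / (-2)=-189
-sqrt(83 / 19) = -2.09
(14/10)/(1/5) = 7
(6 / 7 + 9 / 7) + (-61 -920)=-6852 / 7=-978.86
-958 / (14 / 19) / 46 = -28.26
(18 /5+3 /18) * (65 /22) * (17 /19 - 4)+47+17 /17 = 33713 /2508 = 13.44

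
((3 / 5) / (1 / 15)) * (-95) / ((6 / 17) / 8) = -19380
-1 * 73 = -73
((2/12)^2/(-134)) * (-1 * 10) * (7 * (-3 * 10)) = -175/402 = -0.44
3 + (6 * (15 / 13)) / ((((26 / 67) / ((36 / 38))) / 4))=226713 / 3211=70.61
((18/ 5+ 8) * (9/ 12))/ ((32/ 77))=6699/ 320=20.93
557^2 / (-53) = -310249 / 53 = -5853.75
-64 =-64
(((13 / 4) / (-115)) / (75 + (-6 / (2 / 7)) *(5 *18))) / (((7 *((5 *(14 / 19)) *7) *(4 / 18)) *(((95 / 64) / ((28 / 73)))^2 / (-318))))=-50798592 / 6163971034375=-0.00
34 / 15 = 2.27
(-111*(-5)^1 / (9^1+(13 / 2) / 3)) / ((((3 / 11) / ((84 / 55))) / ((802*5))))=74778480 / 67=1116096.72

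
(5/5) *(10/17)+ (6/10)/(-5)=199/425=0.47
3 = 3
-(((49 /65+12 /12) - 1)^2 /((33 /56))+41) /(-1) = 5850881 /139425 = 41.96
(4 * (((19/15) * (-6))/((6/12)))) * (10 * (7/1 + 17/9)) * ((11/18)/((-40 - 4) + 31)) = 267520/1053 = 254.06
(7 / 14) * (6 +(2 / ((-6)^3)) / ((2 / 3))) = 431 / 144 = 2.99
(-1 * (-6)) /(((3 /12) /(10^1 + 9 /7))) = 1896 /7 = 270.86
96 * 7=672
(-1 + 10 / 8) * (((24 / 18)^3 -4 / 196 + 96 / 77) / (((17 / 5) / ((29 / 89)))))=446455 / 5180868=0.09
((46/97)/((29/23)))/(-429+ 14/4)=-0.00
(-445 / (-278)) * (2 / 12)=445 / 1668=0.27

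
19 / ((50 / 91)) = 34.58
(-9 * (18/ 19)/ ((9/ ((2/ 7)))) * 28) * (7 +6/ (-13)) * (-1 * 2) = 24480/ 247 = 99.11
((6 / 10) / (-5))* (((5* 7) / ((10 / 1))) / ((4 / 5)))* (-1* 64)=168 / 5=33.60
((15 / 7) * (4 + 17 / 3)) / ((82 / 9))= 1305 / 574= 2.27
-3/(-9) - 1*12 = -35/3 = -11.67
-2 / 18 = -1 / 9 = -0.11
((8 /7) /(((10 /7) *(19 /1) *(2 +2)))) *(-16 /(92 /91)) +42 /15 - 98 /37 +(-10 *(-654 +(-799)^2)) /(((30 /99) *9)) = -567145222061 /242535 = -2338405.68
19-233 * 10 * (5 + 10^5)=-233011631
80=80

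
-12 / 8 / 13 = -3 / 26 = -0.12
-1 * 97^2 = -9409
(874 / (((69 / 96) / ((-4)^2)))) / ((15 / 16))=311296 / 15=20753.07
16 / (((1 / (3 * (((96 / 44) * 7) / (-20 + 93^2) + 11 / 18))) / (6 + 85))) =762312824 / 284757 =2677.06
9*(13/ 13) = 9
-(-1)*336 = 336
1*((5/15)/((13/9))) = 3/13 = 0.23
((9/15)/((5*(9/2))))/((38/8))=8/1425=0.01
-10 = -10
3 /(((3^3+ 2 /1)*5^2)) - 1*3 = -2172 /725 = -3.00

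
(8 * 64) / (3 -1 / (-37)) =1184 / 7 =169.14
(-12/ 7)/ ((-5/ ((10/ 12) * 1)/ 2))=4/ 7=0.57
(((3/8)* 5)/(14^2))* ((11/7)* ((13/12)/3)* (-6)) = -715/21952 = -0.03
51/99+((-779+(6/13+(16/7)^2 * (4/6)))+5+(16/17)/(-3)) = -275112731/357357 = -769.85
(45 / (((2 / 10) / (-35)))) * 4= -31500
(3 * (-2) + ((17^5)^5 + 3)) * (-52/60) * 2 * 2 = -300072625442116923704857639534808/15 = -20004841696141128246990510000000.00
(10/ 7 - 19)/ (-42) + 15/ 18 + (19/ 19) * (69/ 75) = 7981/ 3675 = 2.17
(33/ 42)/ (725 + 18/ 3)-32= -327477/ 10234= -32.00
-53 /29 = -1.83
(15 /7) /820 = 3 /1148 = 0.00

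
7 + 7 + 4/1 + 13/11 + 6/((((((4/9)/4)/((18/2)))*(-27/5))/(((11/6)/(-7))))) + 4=3600/77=46.75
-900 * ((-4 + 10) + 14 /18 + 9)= -14200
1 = 1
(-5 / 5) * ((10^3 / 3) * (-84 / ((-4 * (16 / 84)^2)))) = -385875 / 2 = -192937.50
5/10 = 1/2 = 0.50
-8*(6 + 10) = -128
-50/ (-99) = 50/ 99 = 0.51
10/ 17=0.59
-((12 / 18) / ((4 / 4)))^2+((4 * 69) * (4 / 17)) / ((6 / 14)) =23116 / 153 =151.08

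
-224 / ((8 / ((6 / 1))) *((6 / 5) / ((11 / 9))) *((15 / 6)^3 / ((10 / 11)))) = -448 / 45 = -9.96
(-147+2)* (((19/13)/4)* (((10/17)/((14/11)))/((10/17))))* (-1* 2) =30305/364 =83.26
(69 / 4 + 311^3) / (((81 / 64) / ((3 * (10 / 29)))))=19251358880 / 783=24586665.24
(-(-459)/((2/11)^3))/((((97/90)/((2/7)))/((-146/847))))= -3489.58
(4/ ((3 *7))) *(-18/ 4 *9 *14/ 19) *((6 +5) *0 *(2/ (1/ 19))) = 0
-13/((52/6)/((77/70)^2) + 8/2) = -4719/4052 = -1.16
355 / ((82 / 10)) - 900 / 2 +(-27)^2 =13214 / 41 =322.29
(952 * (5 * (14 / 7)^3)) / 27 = 38080 / 27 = 1410.37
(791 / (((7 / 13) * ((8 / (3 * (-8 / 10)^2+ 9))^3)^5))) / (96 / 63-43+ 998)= 107567430878282241135345476642434614196593 / 658210816000000000000000000000000000000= 163.42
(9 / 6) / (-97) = -3 / 194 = -0.02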